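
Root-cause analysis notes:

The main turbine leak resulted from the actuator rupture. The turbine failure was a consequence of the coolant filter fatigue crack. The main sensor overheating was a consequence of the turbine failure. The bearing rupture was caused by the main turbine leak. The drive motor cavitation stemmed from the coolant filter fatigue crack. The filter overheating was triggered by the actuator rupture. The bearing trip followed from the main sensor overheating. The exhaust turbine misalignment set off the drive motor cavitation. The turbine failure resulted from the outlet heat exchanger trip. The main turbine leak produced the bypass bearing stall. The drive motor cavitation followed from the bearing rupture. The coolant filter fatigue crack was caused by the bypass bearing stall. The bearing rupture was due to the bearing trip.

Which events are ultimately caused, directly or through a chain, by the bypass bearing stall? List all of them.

the bearing rupture, the bearing trip, the coolant filter fatigue crack, the drive motor cavitation, the main sensor overheating, the turbine failure

Direct effects: the coolant filter fatigue crack.
2 steps out: the turbine failure, the drive motor cavitation.
3 steps out: the main sensor overheating.
4 steps out: the bearing trip.
5 steps out: the bearing rupture.
Not reachable from it: the actuator rupture, the filter overheating, the main turbine leak, the outlet heat exchanger trip, the exhaust turbine misalignment.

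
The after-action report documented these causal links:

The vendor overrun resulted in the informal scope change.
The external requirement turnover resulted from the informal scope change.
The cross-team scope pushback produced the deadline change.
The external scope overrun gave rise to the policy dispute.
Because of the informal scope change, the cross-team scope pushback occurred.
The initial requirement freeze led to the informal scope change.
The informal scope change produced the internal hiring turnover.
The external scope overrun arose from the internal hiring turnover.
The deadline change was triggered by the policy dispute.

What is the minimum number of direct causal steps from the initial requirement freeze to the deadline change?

3

Shortest chain: the initial requirement freeze → the informal scope change → the cross-team scope pushback → the deadline change.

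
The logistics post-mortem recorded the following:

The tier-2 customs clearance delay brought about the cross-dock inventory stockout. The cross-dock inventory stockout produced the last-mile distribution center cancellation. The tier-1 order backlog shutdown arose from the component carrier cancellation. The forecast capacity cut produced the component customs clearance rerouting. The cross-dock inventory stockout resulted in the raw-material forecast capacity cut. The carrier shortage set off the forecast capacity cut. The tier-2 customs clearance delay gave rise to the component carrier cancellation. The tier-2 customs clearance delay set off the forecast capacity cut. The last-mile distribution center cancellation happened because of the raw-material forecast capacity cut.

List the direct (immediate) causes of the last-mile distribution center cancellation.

Upstream contributors include the tier-2 customs clearance delay, but only the cross-dock inventory stockout, the raw-material forecast capacity cut feed directly into the last-mile distribution center cancellation.

the cross-dock inventory stockout, the raw-material forecast capacity cut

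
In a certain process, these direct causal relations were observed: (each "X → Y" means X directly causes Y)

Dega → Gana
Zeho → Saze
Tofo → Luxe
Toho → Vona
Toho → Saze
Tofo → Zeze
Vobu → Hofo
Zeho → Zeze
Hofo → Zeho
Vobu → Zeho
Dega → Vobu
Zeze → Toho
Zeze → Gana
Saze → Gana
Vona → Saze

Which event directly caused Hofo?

Vobu

Upstream contributors include Dega, but only Vobu feeds directly into Hofo.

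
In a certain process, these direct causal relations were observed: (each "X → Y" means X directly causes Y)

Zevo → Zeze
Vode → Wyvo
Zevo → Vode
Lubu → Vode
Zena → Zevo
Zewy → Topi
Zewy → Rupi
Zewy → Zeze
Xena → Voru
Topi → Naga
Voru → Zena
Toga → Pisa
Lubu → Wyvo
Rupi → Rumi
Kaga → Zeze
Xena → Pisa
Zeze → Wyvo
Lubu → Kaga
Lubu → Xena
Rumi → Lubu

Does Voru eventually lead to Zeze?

Yes

There is a causal chain: Voru → Zena → Zevo → Zeze.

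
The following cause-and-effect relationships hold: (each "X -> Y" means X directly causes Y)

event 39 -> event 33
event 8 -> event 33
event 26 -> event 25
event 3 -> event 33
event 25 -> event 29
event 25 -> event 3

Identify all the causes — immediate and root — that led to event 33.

event 25, event 26, event 3, event 39, event 8

Immediate causes of event 33: event 3, event 39, event 8.
Further upstream: event 26, event 25.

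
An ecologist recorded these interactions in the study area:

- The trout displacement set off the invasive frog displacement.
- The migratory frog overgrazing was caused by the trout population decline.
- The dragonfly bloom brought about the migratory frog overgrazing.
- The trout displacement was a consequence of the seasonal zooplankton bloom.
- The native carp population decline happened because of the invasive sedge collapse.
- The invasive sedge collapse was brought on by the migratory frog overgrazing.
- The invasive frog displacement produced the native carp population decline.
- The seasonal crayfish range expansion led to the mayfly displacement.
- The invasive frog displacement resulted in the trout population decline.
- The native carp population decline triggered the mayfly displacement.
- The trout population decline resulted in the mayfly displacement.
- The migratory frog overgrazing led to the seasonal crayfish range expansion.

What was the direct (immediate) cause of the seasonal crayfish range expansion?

Upstream contributors include the seasonal zooplankton bloom, the dragonfly bloom, the trout displacement, the invasive frog displacement, the trout population decline, but only the migratory frog overgrazing feeds directly into the seasonal crayfish range expansion.

the migratory frog overgrazing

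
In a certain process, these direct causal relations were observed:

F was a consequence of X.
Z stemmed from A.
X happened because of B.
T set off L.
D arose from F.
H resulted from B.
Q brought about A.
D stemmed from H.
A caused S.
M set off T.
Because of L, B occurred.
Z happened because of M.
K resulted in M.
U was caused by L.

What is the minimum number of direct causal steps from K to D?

6

Shortest chain: K → M → T → L → B → H → D.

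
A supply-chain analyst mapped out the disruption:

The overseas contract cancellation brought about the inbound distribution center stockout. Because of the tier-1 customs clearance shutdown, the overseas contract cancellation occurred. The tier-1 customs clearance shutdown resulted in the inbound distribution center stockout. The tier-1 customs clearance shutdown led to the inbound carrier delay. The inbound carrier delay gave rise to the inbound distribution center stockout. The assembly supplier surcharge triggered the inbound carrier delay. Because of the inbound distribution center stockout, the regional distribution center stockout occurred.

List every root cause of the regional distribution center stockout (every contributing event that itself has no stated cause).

the assembly supplier surcharge, the tier-1 customs clearance shutdown

Tracing upstream from the regional distribution center stockout: the regional distribution center stockout ← the inbound distribution center stockout ← the tier-1 customs clearance shutdown.
A separate upstream branch: the regional distribution center stockout ← the inbound distribution center stockout ← the inbound carrier delay ← the assembly supplier surcharge.
Each of those chain origins has no stated cause.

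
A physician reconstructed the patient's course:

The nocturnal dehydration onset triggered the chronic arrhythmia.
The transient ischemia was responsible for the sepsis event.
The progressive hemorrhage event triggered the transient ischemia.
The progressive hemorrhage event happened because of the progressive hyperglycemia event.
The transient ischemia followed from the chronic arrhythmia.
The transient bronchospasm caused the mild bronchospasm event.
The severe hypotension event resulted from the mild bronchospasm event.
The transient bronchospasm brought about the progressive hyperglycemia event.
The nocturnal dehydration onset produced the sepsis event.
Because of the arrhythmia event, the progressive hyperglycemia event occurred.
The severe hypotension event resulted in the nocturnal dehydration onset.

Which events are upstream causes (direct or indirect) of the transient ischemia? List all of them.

Immediate causes of the transient ischemia: the progressive hemorrhage event, the chronic arrhythmia.
Further upstream: the transient bronchospasm, the progressive hyperglycemia event, the mild bronchospasm event, the severe hypotension event, the nocturnal dehydration onset, the arrhythmia event.

the arrhythmia event, the chronic arrhythmia, the mild bronchospasm event, the nocturnal dehydration onset, the progressive hemorrhage event, the progressive hyperglycemia event, the severe hypotension event, the transient bronchospasm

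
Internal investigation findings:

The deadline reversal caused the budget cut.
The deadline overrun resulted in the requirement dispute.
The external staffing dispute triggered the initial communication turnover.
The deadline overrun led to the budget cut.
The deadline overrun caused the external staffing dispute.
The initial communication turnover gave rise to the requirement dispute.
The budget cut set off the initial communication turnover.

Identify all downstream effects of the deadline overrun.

Direct effects: the budget cut, the external staffing dispute, the requirement dispute.
2 steps out: the initial communication turnover.
Not reachable from it: the deadline reversal.

the budget cut, the external staffing dispute, the initial communication turnover, the requirement dispute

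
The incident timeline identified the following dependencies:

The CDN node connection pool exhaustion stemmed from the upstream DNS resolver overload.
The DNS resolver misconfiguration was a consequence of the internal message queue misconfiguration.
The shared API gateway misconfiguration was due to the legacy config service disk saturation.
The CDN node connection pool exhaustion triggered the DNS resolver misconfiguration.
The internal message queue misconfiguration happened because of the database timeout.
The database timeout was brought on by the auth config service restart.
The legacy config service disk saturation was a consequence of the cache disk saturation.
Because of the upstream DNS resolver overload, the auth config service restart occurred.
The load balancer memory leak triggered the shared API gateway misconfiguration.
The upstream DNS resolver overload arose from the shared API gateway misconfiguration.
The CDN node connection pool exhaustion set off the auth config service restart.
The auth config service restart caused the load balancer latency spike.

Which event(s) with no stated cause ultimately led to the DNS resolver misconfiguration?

Tracing upstream from the DNS resolver misconfiguration: the DNS resolver misconfiguration ← the CDN node connection pool exhaustion ← the upstream DNS resolver overload ← the shared API gateway misconfiguration ← the legacy config service disk saturation ← the cache disk saturation.
A separate upstream branch: the DNS resolver misconfiguration ← the CDN node connection pool exhaustion ← the upstream DNS resolver overload ← the shared API gateway misconfiguration ← the load balancer memory leak.
Each of those chain origins has no stated cause.

the cache disk saturation, the load balancer memory leak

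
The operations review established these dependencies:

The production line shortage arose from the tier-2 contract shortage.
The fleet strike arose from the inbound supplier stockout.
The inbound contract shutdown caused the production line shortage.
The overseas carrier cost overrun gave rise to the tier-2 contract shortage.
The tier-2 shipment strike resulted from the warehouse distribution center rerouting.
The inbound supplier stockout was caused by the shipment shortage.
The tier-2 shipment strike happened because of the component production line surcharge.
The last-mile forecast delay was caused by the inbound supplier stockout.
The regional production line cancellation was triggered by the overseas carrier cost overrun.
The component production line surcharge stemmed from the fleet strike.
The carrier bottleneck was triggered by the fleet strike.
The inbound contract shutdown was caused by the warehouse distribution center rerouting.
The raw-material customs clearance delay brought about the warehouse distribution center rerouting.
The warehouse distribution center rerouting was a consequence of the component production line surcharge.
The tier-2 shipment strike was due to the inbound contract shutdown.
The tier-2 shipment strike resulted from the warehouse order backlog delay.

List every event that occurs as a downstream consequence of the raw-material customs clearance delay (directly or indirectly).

Direct effects: the warehouse distribution center rerouting.
2 steps out: the inbound contract shutdown, the tier-2 shipment strike.
3 steps out: the production line shortage.
Not reachable from it: the shipment shortage, the inbound supplier stockout, the overseas carrier cost overrun, the regional production line cancellation, the fleet strike, the last-mile forecast delay, the carrier bottleneck, the tier-2 contract shortage, the component production line surcharge, the warehouse order backlog delay.

the inbound contract shutdown, the production line shortage, the tier-2 shipment strike, the warehouse distribution center rerouting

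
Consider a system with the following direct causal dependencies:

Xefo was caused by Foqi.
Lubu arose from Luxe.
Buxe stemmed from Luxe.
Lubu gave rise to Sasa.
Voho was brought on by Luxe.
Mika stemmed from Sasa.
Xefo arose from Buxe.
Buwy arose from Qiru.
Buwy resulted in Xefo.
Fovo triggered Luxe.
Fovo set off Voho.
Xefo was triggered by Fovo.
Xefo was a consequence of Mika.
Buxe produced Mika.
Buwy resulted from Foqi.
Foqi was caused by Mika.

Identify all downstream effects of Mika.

Buwy, Foqi, Xefo

Direct effects: Foqi, Xefo.
2 steps out: Buwy.
Not reachable from it: Fovo, Luxe, Lubu, Buxe, Sasa, Voho, Qiru.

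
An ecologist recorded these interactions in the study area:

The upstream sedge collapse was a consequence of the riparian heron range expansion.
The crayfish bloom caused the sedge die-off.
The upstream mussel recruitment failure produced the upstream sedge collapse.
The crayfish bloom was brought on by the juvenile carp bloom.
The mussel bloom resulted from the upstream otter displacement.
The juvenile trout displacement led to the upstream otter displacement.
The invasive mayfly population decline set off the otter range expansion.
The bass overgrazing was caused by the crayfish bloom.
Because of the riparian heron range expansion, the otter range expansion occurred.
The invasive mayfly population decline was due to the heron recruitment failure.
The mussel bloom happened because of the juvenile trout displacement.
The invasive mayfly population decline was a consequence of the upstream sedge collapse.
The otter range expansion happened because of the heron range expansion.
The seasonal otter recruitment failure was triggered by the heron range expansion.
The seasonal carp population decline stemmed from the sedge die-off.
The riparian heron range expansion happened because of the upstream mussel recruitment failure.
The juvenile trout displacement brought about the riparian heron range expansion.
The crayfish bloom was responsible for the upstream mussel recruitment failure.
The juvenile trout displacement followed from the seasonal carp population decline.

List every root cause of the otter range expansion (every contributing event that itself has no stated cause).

Tracing upstream from the otter range expansion: the otter range expansion ← the riparian heron range expansion ← the upstream mussel recruitment failure ← the crayfish bloom ← the juvenile carp bloom.
A separate upstream branch: the otter range expansion ← the heron range expansion.
A separate upstream branch: the otter range expansion ← the invasive mayfly population decline ← the heron recruitment failure.
Each of those chain origins has no stated cause.

the heron range expansion, the heron recruitment failure, the juvenile carp bloom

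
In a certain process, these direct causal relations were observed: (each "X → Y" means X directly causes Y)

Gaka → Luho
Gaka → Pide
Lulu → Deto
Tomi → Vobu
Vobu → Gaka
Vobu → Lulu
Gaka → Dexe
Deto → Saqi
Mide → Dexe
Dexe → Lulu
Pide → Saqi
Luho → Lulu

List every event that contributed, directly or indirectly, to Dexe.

Immediate causes of Dexe: Gaka, Mide.
Further upstream: Tomi, Vobu.

Gaka, Mide, Tomi, Vobu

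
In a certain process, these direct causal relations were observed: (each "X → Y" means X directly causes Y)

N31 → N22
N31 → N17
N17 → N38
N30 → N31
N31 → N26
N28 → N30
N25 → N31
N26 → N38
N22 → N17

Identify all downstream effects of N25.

Direct effects: N31.
2 steps out: N26, N22, N17.
3 steps out: N38.
Not reachable from it: N28, N30.

N17, N22, N26, N31, N38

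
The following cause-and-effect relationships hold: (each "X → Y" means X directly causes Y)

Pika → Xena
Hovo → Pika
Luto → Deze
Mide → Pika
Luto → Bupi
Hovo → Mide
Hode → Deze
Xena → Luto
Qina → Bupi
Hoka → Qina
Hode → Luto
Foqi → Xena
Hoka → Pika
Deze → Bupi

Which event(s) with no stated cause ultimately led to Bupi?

Tracing upstream from Bupi: Bupi ← Luto ← Xena ← Pika ← Hovo.
A separate upstream branch: Bupi ← Luto ← Xena ← Foqi.
A separate upstream branch: Bupi ← Qina ← Hoka.
A separate upstream branch: Bupi ← Luto ← Hode.
Each of those chain origins has no stated cause.

Foqi, Hode, Hoka, Hovo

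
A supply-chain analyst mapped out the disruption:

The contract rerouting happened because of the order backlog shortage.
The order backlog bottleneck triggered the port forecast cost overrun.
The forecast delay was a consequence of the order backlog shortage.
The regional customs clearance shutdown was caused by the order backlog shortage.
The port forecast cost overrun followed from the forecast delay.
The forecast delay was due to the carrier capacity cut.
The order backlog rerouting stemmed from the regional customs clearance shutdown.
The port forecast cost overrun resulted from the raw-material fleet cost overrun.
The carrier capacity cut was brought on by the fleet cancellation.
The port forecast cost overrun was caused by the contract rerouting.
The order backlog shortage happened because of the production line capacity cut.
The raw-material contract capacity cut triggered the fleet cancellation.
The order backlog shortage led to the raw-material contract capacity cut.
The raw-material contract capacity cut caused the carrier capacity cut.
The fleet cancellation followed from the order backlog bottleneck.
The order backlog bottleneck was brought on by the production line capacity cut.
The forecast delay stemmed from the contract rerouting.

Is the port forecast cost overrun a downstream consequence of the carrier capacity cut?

Yes

There is a causal chain: the carrier capacity cut → the forecast delay → the port forecast cost overrun.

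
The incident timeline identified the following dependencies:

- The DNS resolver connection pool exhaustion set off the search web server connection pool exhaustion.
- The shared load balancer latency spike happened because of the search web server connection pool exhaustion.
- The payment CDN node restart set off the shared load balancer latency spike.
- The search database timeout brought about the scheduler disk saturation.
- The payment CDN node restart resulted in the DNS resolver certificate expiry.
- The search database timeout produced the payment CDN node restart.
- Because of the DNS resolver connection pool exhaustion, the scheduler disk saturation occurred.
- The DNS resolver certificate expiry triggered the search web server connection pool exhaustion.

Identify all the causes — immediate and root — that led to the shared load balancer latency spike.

Immediate causes of the shared load balancer latency spike: the payment CDN node restart, the search web server connection pool exhaustion.
Further upstream: the search database timeout, the DNS resolver certificate expiry, the DNS resolver connection pool exhaustion.

the DNS resolver certificate expiry, the DNS resolver connection pool exhaustion, the payment CDN node restart, the search database timeout, the search web server connection pool exhaustion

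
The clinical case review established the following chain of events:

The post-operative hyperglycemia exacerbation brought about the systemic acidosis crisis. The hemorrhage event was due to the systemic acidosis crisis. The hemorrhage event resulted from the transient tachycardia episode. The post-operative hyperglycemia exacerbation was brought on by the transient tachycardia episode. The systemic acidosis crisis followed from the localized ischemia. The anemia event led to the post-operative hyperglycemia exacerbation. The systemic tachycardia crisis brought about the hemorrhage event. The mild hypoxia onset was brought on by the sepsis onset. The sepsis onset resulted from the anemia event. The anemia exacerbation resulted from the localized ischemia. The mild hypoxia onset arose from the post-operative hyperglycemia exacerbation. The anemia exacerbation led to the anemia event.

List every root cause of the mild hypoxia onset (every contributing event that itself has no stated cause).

the localized ischemia, the transient tachycardia episode

Tracing upstream from the mild hypoxia onset: the mild hypoxia onset ← the sepsis onset ← the anemia event ← the anemia exacerbation ← the localized ischemia.
A separate upstream branch: the mild hypoxia onset ← the post-operative hyperglycemia exacerbation ← the transient tachycardia episode.
Each of those chain origins has no stated cause.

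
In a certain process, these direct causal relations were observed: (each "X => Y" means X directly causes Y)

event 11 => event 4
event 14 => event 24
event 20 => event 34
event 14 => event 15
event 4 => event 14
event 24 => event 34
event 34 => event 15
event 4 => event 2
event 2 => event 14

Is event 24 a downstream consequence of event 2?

Yes

There is a causal chain: event 2 → event 14 → event 24.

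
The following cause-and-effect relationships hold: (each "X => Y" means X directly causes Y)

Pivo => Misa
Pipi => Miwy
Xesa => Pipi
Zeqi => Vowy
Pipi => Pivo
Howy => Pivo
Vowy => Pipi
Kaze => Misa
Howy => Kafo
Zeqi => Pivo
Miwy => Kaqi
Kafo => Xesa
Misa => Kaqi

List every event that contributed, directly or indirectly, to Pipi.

Immediate causes of Pipi: Vowy, Xesa.
Further upstream: Zeqi, Howy, Kafo.

Howy, Kafo, Vowy, Xesa, Zeqi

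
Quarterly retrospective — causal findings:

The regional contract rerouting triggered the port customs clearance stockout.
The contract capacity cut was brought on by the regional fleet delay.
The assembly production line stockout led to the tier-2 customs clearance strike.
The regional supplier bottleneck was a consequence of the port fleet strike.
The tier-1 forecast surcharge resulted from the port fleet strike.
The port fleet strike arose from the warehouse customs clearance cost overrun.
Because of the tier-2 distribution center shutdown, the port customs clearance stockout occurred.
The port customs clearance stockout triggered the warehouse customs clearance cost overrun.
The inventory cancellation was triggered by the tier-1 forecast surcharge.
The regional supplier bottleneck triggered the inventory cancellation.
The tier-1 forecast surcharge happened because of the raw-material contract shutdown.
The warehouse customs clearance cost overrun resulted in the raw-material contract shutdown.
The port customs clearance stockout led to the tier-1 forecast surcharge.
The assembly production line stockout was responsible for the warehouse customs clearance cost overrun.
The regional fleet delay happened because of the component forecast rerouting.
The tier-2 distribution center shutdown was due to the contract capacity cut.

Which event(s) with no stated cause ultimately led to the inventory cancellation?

Tracing upstream from the inventory cancellation: the inventory cancellation ← the tier-1 forecast surcharge ← the raw-material contract shutdown ← the warehouse customs clearance cost overrun ← the assembly production line stockout.
A separate upstream branch: the inventory cancellation ← the tier-1 forecast surcharge ← the port customs clearance stockout ← the tier-2 distribution center shutdown ← the contract capacity cut ← the regional fleet delay ← the component forecast rerouting.
A separate upstream branch: the inventory cancellation ← the tier-1 forecast surcharge ← the port customs clearance stockout ← the regional contract rerouting.
Each of those chain origins has no stated cause.

the assembly production line stockout, the component forecast rerouting, the regional contract rerouting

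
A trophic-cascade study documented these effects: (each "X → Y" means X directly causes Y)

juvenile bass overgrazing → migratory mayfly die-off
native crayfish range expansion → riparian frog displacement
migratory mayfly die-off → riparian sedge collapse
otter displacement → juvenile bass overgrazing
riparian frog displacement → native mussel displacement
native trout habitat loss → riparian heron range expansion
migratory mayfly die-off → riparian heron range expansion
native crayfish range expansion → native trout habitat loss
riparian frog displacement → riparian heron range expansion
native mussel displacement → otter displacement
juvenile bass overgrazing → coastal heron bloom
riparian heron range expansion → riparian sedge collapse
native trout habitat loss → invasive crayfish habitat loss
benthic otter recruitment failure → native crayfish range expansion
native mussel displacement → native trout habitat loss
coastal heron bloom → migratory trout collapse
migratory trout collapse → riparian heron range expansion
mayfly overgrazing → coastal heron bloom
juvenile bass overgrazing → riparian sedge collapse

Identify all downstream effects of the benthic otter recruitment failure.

the coastal heron bloom, the invasive crayfish habitat loss, the juvenile bass overgrazing, the migratory mayfly die-off, the migratory trout collapse, the native crayfish range expansion, the native mussel displacement, the native trout habitat loss, the otter displacement, the riparian frog displacement, the riparian heron range expansion, the riparian sedge collapse

Direct effects: the native crayfish range expansion.
2 steps out: the riparian frog displacement, the native trout habitat loss.
3 steps out: the native mussel displacement, the invasive crayfish habitat loss, the riparian heron range expansion.
4 steps out: the otter displacement, the riparian sedge collapse.
5 steps out: the juvenile bass overgrazing.
6 steps out: the coastal heron bloom, the migratory mayfly die-off.
7 steps out: the migratory trout collapse.
Not reachable from it: the mayfly overgrazing.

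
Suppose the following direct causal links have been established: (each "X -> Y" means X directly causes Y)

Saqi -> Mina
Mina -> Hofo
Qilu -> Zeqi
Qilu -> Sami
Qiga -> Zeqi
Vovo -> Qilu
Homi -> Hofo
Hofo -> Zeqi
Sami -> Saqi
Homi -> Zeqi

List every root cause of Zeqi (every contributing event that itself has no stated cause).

Homi, Qiga, Vovo

Tracing upstream from Zeqi: Zeqi ← Qiga.
A separate upstream branch: Zeqi ← Qilu ← Vovo.
A separate upstream branch: Zeqi ← Homi.
Each of those chain origins has no stated cause.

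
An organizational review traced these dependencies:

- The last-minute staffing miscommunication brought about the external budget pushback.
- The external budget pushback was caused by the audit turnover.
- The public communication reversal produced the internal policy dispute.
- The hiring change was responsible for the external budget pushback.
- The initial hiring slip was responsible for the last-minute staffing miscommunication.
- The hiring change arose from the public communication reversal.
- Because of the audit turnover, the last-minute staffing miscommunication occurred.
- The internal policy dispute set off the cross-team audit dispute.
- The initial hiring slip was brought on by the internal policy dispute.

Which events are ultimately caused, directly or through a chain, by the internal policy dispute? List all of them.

Direct effects: the cross-team audit dispute, the initial hiring slip.
2 steps out: the last-minute staffing miscommunication.
3 steps out: the external budget pushback.
Not reachable from it: the audit turnover, the public communication reversal, the hiring change.

the cross-team audit dispute, the external budget pushback, the initial hiring slip, the last-minute staffing miscommunication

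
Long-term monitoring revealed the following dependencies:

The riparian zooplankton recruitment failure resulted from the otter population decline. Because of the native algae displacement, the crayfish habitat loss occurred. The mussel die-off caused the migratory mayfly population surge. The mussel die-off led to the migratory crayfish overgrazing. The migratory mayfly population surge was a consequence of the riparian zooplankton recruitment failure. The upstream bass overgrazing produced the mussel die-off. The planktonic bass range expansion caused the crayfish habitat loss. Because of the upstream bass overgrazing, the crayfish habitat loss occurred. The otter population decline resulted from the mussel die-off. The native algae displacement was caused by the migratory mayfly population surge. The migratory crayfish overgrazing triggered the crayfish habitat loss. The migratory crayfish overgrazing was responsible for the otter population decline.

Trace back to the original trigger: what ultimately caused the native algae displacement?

Tracing upstream from the native algae displacement: the native algae displacement ← the migratory mayfly population surge ← the mussel die-off ← the upstream bass overgrazing.
The upstream bass overgrazing has no stated cause, so it is the root.

the upstream bass overgrazing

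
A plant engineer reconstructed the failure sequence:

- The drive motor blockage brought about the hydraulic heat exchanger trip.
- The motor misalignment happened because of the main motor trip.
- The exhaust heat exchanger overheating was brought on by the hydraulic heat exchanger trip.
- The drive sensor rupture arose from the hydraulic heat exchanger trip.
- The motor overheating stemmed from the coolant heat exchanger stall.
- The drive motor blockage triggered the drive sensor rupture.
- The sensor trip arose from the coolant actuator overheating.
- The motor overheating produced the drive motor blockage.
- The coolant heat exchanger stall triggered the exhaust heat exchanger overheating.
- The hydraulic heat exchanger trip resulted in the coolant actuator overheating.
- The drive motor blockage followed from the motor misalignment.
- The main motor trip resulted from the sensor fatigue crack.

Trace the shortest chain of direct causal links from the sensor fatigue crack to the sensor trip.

the sensor fatigue crack → the main motor trip
the main motor trip → the motor misalignment
the motor misalignment → the drive motor blockage
the drive motor blockage → the hydraulic heat exchanger trip
the hydraulic heat exchanger trip → the coolant actuator overheating
the coolant actuator overheating → the sensor trip
Length: 6 steps.

the sensor fatigue crack → the main motor trip → the motor misalignment → the drive motor blockage → the hydraulic heat exchanger trip → the coolant actuator overheating → the sensor trip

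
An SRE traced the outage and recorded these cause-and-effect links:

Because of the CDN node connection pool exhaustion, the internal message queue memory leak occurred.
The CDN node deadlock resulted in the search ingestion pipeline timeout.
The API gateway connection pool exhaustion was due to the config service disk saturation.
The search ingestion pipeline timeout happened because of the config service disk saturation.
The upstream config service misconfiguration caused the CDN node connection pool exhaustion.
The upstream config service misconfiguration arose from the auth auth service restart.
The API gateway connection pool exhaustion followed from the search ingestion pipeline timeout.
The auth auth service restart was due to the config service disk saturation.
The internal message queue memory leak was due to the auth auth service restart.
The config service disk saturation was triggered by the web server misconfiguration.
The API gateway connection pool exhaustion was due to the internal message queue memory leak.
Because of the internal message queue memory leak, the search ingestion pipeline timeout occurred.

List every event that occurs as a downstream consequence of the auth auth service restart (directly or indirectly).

the API gateway connection pool exhaustion, the CDN node connection pool exhaustion, the internal message queue memory leak, the search ingestion pipeline timeout, the upstream config service misconfiguration

Direct effects: the upstream config service misconfiguration, the internal message queue memory leak.
2 steps out: the CDN node connection pool exhaustion, the search ingestion pipeline timeout, the API gateway connection pool exhaustion.
Not reachable from it: the web server misconfiguration, the config service disk saturation, the CDN node deadlock.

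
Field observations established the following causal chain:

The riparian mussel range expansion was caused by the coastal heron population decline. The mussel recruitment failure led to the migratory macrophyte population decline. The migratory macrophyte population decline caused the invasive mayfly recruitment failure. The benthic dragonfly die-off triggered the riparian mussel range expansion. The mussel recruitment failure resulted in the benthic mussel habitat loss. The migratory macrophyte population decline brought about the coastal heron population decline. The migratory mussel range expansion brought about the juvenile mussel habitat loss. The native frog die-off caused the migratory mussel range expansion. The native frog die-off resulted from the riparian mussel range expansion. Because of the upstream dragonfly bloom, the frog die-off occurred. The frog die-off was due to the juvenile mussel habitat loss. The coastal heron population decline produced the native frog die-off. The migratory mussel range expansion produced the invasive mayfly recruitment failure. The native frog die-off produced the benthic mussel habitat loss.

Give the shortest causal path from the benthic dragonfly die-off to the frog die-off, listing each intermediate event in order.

the benthic dragonfly die-off → the riparian mussel range expansion → the native frog die-off → the migratory mussel range expansion → the juvenile mussel habitat loss → the frog die-off

the benthic dragonfly die-off → the riparian mussel range expansion
the riparian mussel range expansion → the native frog die-off
the native frog die-off → the migratory mussel range expansion
the migratory mussel range expansion → the juvenile mussel habitat loss
the juvenile mussel habitat loss → the frog die-off
Length: 5 steps.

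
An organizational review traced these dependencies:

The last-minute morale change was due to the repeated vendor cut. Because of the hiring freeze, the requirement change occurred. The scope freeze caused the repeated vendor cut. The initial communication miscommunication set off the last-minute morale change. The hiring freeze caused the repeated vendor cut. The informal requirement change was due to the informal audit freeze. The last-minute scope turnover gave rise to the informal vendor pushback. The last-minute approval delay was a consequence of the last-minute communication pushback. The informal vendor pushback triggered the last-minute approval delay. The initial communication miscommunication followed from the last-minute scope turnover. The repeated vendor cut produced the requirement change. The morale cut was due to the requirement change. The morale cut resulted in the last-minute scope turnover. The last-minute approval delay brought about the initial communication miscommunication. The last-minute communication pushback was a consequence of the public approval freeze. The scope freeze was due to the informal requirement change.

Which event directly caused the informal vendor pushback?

the last-minute scope turnover

Upstream contributors include the hiring freeze, the informal audit freeze, the informal requirement change, the scope freeze, the repeated vendor cut, the requirement change, the morale cut, but only the last-minute scope turnover feeds directly into the informal vendor pushback.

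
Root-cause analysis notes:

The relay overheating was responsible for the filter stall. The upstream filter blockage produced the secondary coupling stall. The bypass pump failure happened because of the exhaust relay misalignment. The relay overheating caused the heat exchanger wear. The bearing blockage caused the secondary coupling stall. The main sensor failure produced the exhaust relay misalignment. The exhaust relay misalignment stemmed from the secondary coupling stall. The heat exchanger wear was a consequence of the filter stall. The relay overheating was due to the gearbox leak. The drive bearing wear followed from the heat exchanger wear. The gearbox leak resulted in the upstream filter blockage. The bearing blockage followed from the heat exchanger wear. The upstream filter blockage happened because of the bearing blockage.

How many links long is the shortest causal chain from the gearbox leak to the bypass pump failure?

4

Shortest chain: the gearbox leak → the upstream filter blockage → the secondary coupling stall → the exhaust relay misalignment → the bypass pump failure.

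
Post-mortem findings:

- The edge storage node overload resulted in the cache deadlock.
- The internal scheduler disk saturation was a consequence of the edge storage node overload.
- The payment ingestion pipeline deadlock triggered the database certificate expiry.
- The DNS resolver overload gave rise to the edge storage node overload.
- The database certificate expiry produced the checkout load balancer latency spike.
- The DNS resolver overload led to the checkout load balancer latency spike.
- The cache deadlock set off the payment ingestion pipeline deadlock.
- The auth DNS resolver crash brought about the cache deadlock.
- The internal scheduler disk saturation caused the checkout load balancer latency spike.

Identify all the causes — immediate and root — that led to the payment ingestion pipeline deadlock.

the DNS resolver overload, the auth DNS resolver crash, the cache deadlock, the edge storage node overload

Immediate cause of the payment ingestion pipeline deadlock: the cache deadlock.
Further upstream: the DNS resolver overload, the auth DNS resolver crash, the edge storage node overload.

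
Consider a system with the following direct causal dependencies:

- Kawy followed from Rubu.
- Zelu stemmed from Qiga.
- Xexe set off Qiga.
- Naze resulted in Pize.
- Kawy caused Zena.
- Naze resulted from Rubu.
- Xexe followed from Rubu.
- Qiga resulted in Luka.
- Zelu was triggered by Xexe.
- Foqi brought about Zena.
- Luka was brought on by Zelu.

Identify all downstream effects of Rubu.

Direct effects: Naze, Kawy, Xexe.
2 steps out: Zena, Pize, Qiga, Zelu.
3 steps out: Luka.
Not reachable from it: Foqi.

Kawy, Luka, Naze, Pize, Qiga, Xexe, Zelu, Zena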